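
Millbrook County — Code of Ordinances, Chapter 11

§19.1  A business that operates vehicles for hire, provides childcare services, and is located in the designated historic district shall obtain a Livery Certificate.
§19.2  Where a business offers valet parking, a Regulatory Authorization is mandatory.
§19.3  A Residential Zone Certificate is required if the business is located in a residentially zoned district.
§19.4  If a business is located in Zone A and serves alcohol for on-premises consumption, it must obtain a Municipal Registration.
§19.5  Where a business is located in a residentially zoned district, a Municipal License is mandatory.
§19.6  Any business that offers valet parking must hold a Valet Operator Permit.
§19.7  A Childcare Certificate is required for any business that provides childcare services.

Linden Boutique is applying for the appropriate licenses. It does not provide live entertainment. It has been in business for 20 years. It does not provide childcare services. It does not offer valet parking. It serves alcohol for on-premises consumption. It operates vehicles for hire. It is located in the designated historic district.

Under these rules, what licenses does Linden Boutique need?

None

§19.1 operates vehicles for hire; does not provide childcare services; is located in the designated historic district → Livery Certificate not required.
§19.2 does not offer valet parking → Regulatory Authorization not required.
§19.3 is located in the designated historic district (not: is located in a residentially zoned district) → Residential Zone Certificate not required.
§19.4 is located in the designated historic district (not: is located in Zone A); serves alcohol for on-premises consumption → Municipal Registration not required.
§19.5 is located in the designated historic district (not: is located in a residentially zoned district) → Municipal License not required.
§19.6 does not offer valet parking → Valet Operator Permit not required.
§19.7 does not provide childcare services → Childcare Certificate not required.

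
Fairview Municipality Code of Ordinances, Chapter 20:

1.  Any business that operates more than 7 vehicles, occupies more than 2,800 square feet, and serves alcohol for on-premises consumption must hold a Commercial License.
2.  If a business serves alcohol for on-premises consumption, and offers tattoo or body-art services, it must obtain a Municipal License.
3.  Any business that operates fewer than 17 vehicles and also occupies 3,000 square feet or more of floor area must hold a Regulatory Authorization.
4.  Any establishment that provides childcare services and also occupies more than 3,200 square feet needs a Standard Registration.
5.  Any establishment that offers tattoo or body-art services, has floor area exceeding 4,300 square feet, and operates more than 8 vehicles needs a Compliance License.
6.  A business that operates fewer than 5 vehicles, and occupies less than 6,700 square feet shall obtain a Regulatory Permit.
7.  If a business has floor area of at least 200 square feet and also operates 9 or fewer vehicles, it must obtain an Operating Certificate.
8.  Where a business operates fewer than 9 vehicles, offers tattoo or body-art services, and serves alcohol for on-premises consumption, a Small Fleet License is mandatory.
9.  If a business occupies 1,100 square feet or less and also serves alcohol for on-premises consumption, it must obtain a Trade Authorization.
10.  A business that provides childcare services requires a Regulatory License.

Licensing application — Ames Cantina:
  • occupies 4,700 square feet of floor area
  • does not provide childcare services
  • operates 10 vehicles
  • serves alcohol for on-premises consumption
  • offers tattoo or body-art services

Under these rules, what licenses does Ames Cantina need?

1. vehicles 10 > 7; floor area 4,700 square feet > 2,800 square feet; serves alcohol for on-premises consumption → Commercial License required.
2. serves alcohol for on-premises consumption; offers tattoo or body-art services → Municipal License required.
3. vehicles 10 < 17; floor area 4,700 square feet ≥ 3,000 square feet → Regulatory Authorization required.
4. does not provide childcare services; floor area 4,700 square feet > 3,200 square feet → Standard Registration not required.
5. offers tattoo or body-art services; floor area 4,700 square feet > 4,300 square feet; vehicles 10 > 8 → Compliance License required.
6. vehicles 10 ≥ 5; floor area 4,700 square feet < 6,700 square feet → Regulatory Permit not required.
7. floor area 4,700 square feet ≥ 200 square feet; vehicles 10 > 9 → Operating Certificate not required.
8. vehicles 10 ≥ 9; offers tattoo or body-art services; serves alcohol for on-premises consumption → Small Fleet License not required.
9. floor area 4,700 square feet > 1,100 square feet; serves alcohol for on-premises consumption → Trade Authorization not required.
10. does not provide childcare services → Regulatory License not required.

Commercial License, Compliance License, Municipal License, Regulatory Authorization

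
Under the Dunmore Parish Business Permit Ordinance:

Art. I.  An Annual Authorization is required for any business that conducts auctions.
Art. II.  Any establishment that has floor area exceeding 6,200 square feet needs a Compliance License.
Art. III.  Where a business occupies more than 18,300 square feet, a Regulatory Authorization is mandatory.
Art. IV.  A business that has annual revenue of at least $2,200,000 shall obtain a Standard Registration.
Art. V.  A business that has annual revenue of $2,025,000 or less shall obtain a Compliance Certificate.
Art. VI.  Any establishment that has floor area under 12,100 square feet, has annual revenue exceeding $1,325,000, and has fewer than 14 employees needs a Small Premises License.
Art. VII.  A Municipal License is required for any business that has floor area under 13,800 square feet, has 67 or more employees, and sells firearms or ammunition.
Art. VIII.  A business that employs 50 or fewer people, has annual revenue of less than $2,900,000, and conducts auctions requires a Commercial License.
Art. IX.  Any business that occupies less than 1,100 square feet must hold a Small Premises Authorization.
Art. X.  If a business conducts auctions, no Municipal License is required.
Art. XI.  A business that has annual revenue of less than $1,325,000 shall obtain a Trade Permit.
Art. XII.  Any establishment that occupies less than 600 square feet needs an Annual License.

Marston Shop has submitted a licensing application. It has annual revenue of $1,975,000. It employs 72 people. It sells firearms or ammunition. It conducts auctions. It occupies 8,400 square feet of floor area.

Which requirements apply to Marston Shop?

Annual Authorization, Compliance Certificate, Compliance License

Art. I. conducts auctions → Annual Authorization required.
Art. II. floor area 8,400 square feet > 6,200 square feet → Compliance License required.
Art. III. floor area 8,400 square feet ≤ 18,300 square feet → Regulatory Authorization not required.
Art. IV. revenue $1,975,000 < $2,200,000 → Standard Registration not required.
Art. V. revenue $1,975,000 ≤ $2,025,000 → Compliance Certificate required.
Art. VI. floor area 8,400 square feet < 12,100 square feet; revenue $1,975,000 > $1,325,000; employees 72 ≥ 14 → Small Premises License not required.
Art. VII. floor area 8,400 square feet < 13,800 square feet; employees 72 ≥ 67; sells firearms or ammunition → Municipal License required.
Art. VIII. employees 72 > 50; revenue $1,975,000 < $2,900,000; conducts auctions → Commercial License not required.
Art. IX. floor area 8,400 square feet ≥ 1,100 square feet → Small Premises Authorization not required.
Art. X. conducts auctions → exempt from Municipal License.
Art. XI. revenue $1,975,000 ≥ $1,325,000 → Trade Permit not required.
Art. XII. floor area 8,400 square feet ≥ 600 square feet → Annual License not required.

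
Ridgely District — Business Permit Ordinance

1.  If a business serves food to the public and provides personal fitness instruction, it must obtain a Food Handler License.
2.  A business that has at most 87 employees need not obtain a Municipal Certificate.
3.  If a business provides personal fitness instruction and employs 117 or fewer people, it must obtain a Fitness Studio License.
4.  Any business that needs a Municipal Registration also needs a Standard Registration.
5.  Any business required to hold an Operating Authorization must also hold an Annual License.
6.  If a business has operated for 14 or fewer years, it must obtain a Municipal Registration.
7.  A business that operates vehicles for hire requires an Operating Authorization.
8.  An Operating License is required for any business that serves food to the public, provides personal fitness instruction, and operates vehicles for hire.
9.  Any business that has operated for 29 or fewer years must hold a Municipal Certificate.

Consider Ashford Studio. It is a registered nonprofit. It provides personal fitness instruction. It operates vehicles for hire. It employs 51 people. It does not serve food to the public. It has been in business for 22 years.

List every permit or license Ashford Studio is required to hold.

1. does not serve food to the public; provides personal fitness instruction → Food Handler License not required.
2. employees 51 ≤ 87 → exempt from Municipal Certificate.
3. provides personal fitness instruction; employees 51 ≤ 117 → Fitness Studio License required.
4. Municipal Registration is not required → no effect.
5. Operating Authorization is required → Annual License also required.
6. years in business 22 > 14 → Municipal Registration not required.
7. operates vehicles for hire → Operating Authorization required.
8. does not serve food to the public; provides personal fitness instruction; operates vehicles for hire → Operating License not required.
9. years in business 22 ≤ 29 → Municipal Certificate required.

Annual License, Fitness Studio License, Operating Authorization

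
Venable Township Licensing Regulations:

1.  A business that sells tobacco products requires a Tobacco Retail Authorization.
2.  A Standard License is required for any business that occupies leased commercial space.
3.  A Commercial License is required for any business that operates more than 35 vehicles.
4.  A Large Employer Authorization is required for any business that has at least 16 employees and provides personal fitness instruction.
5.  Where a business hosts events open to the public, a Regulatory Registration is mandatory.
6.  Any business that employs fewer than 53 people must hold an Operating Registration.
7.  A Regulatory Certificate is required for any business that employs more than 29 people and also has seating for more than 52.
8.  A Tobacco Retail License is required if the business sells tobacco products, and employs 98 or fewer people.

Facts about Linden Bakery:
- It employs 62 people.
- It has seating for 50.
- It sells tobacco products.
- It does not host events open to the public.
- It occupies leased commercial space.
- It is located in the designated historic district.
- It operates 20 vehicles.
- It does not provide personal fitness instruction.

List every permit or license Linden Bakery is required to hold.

Standard License, Tobacco Retail Authorization, Tobacco Retail License

1. sells tobacco products → Tobacco Retail Authorization required.
2. occupies leased commercial space → Standard License required.
3. vehicles 20 ≤ 35 → Commercial License not required.
4. employees 62 ≥ 16; does not provide personal fitness instruction → Large Employer Authorization not required.
5. does not host events open to the public → Regulatory Registration not required.
6. employees 62 ≥ 53 → Operating Registration not required.
7. employees 62 > 29; seating 50 ≤ 52 → Regulatory Certificate not required.
8. sells tobacco products; employees 62 ≤ 98 → Tobacco Retail License required.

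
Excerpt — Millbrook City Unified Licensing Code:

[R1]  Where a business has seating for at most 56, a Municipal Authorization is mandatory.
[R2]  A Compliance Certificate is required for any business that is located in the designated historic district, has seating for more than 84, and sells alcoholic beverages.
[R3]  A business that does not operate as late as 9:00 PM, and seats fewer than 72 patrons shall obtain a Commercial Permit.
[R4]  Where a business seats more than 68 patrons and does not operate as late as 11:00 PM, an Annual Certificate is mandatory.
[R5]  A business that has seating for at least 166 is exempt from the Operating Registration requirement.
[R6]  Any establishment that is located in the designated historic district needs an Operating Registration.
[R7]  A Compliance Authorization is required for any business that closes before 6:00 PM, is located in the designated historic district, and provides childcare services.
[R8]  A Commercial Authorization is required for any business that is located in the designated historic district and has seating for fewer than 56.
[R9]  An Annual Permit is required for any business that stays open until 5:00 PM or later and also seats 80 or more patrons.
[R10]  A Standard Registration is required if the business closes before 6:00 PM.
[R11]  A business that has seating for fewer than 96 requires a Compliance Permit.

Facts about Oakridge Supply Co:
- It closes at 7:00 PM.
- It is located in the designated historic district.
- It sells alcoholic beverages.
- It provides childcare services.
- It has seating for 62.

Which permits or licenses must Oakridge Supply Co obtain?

[R1] seating 62 > 56 → Municipal Authorization not required.
[R2] is located in the designated historic district; seating 62 ≤ 84; sells alcoholic beverages → Compliance Certificate not required.
[R3] closes 7:00 PM, at/before 9:00 PM; seating 62 < 72 → Commercial Permit required.
[R4] seating 62 ≤ 68; closes 7:00 PM, at/before 11:00 PM → Annual Certificate not required.
[R5] seating 62 < 166 → Operating Registration exemption does not apply.
[R6] is located in the designated historic district → Operating Registration required.
[R7] closes 7:00 PM, after 6:00 PM; is located in the designated historic district; provides childcare services → Compliance Authorization not required.
[R8] is located in the designated historic district; seating 62 ≥ 56 → Commercial Authorization not required.
[R9] closes 7:00 PM, after 5:00 PM; seating 62 < 80 → Annual Permit not required.
[R10] closes 7:00 PM, after 6:00 PM → Standard Registration not required.
[R11] seating 62 < 96 → Compliance Permit required.

Commercial Permit, Compliance Permit, Operating Registration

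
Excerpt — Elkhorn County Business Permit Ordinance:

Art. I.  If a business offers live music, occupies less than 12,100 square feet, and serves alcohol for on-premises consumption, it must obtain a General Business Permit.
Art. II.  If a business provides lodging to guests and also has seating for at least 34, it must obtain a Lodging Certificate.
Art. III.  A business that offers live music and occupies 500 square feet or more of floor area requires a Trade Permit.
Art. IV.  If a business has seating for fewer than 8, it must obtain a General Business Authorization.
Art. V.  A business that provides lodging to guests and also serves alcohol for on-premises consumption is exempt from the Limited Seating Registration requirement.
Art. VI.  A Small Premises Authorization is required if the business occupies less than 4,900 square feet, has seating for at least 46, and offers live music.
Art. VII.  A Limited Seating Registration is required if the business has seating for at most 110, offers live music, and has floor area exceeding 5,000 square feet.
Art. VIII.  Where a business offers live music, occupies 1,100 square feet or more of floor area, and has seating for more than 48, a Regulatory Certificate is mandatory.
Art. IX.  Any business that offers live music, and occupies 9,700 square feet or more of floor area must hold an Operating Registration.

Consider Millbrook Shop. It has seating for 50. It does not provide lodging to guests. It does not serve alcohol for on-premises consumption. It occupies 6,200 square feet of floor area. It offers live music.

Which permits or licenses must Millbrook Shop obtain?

Art. I. offers live music; floor area 6,200 square feet < 12,100 square feet; does not serve alcohol for on-premises consumption → General Business Permit not required.
Art. II. does not provide lodging to guests; seating 50 ≥ 34 → Lodging Certificate not required.
Art. III. offers live music; floor area 6,200 square feet ≥ 500 square feet → Trade Permit required.
Art. IV. seating 50 ≥ 8 → General Business Authorization not required.
Art. V. does not provide lodging to guests; does not serve alcohol for on-premises consumption → Limited Seating Registration exemption does not apply.
Art. VI. floor area 6,200 square feet ≥ 4,900 square feet; seating 50 ≥ 46; offers live music → Small Premises Authorization not required.
Art. VII. seating 50 ≤ 110; offers live music; floor area 6,200 square feet > 5,000 square feet → Limited Seating Registration required.
Art. VIII. offers live music; floor area 6,200 square feet ≥ 1,100 square feet; seating 50 > 48 → Regulatory Certificate required.
Art. IX. offers live music; floor area 6,200 square feet < 9,700 square feet → Operating Registration not required.

Limited Seating Registration, Regulatory Certificate, Trade Permit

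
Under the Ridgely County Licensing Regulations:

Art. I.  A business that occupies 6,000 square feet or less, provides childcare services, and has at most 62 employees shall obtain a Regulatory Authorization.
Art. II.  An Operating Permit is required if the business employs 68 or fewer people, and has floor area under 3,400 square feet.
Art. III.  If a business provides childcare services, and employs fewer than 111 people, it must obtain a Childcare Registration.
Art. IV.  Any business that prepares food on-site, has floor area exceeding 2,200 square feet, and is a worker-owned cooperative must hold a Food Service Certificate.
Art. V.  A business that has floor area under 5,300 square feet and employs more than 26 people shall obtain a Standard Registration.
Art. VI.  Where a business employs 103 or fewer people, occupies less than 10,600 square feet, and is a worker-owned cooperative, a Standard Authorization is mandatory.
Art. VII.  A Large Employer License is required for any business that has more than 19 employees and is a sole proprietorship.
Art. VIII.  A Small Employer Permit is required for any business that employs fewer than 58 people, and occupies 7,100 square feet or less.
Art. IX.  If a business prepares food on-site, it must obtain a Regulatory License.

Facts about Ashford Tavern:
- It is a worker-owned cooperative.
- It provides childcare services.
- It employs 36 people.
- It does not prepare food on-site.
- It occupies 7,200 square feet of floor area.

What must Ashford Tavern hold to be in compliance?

Childcare Registration, Standard Authorization

Art. I. floor area 7,200 square feet > 6,000 square feet; provides childcare services; employees 36 ≤ 62 → Regulatory Authorization not required.
Art. II. employees 36 ≤ 68; floor area 7,200 square feet ≥ 3,400 square feet → Operating Permit not required.
Art. III. provides childcare services; employees 36 < 111 → Childcare Registration required.
Art. IV. does not prepare food on-site; floor area 7,200 square feet > 2,200 square feet; is a worker-owned cooperative → Food Service Certificate not required.
Art. V. floor area 7,200 square feet ≥ 5,300 square feet; employees 36 > 26 → Standard Registration not required.
Art. VI. employees 36 ≤ 103; floor area 7,200 square feet < 10,600 square feet; is a worker-owned cooperative → Standard Authorization required.
Art. VII. employees 36 > 19; is a worker-owned cooperative (not: is a sole proprietorship) → Large Employer License not required.
Art. VIII. employees 36 < 58; floor area 7,200 square feet > 7,100 square feet → Small Employer Permit not required.
Art. IX. does not prepare food on-site → Regulatory License not required.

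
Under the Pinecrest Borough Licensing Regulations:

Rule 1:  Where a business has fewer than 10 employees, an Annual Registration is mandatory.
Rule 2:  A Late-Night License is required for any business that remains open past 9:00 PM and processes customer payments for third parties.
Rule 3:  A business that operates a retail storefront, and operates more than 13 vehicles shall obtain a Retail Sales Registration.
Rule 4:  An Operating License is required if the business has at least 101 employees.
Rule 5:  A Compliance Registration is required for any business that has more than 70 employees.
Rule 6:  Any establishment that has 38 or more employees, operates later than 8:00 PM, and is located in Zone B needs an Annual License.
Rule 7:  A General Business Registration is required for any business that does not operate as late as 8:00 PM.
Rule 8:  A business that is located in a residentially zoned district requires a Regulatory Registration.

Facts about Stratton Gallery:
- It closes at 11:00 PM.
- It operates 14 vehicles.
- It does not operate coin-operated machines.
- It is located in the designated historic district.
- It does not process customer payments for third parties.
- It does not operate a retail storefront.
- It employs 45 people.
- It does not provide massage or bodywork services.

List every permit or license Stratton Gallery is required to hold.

Rule 1: employees 45 ≥ 10 → Annual Registration not required.
Rule 2: closes 11:00 PM, after 9:00 PM; does not process customer payments for third parties → Late-Night License not required.
Rule 3: does not operate a retail storefront; vehicles 14 > 13 → Retail Sales Registration not required.
Rule 4: employees 45 < 101 → Operating License not required.
Rule 5: employees 45 ≤ 70 → Compliance Registration not required.
Rule 6: employees 45 ≥ 38; closes 11:00 PM, after 8:00 PM; is located in the designated historic district (not: is located in Zone B) → Annual License not required.
Rule 7: closes 11:00 PM, after 8:00 PM → General Business Registration not required.
Rule 8: is located in the designated historic district (not: is located in a residentially zoned district) → Regulatory Registration not required.

None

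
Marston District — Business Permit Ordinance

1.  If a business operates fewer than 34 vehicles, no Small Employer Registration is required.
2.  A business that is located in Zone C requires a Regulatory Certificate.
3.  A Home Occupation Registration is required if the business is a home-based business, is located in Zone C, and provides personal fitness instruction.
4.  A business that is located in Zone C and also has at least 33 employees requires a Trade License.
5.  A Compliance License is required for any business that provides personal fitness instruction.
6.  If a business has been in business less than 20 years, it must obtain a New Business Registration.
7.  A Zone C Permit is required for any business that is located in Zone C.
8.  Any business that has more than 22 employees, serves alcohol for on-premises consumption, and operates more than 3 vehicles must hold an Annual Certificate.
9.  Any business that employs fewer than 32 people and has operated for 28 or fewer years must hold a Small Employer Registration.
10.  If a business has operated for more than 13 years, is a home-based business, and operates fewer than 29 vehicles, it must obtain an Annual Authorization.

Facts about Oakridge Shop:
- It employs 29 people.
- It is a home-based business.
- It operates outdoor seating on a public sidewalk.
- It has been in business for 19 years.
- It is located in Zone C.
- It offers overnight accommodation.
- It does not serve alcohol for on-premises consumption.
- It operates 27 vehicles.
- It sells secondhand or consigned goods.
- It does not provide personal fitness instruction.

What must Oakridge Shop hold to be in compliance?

Annual Authorization, New Business Registration, Regulatory Certificate, Zone C Permit

1. vehicles 27 < 34 → exempt from Small Employer Registration.
2. is located in Zone C → Regulatory Certificate required.
3. is a home-based business; is located in Zone C; does not provide personal fitness instruction → Home Occupation Registration not required.
4. is located in Zone C; employees 29 < 33 → Trade License not required.
5. does not provide personal fitness instruction → Compliance License not required.
6. years in business 19 < 20 → New Business Registration required.
7. is located in Zone C → Zone C Permit required.
8. employees 29 > 22; does not serve alcohol for on-premises consumption; vehicles 27 > 3 → Annual Certificate not required.
9. employees 29 < 32; years in business 19 ≤ 28 → Small Employer Registration required.
10. years in business 19 > 13; is a home-based business; vehicles 27 < 29 → Annual Authorization required.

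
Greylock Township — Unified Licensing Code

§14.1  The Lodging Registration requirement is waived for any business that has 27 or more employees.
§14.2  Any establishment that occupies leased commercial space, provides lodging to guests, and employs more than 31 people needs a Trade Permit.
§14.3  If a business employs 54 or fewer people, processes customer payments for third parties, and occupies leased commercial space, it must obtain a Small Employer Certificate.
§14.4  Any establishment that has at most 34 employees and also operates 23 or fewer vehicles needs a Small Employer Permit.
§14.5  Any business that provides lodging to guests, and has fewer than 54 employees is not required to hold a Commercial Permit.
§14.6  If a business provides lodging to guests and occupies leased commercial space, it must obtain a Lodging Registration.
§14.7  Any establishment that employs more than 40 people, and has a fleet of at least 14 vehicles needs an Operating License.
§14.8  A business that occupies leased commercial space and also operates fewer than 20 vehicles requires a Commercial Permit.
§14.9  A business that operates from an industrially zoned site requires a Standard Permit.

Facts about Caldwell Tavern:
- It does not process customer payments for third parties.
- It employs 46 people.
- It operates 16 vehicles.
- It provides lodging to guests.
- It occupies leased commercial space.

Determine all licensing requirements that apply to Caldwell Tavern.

§14.1 employees 46 ≥ 27 → exempt from Lodging Registration.
§14.2 occupies leased commercial space; provides lodging to guests; employees 46 > 31 → Trade Permit required.
§14.3 employees 46 ≤ 54; does not process customer payments for third parties; occupies leased commercial space → Small Employer Certificate not required.
§14.4 employees 46 > 34; vehicles 16 ≤ 23 → Small Employer Permit not required.
§14.5 provides lodging to guests; employees 46 < 54 → exempt from Commercial Permit.
§14.6 provides lodging to guests; occupies leased commercial space → Lodging Registration required.
§14.7 employees 46 > 40; vehicles 16 ≥ 14 → Operating License required.
§14.8 occupies leased commercial space; vehicles 16 < 20 → Commercial Permit required.
§14.9 occupies leased commercial space (not: operates from an industrially zoned site) → Standard Permit not required.

Operating License, Trade Permit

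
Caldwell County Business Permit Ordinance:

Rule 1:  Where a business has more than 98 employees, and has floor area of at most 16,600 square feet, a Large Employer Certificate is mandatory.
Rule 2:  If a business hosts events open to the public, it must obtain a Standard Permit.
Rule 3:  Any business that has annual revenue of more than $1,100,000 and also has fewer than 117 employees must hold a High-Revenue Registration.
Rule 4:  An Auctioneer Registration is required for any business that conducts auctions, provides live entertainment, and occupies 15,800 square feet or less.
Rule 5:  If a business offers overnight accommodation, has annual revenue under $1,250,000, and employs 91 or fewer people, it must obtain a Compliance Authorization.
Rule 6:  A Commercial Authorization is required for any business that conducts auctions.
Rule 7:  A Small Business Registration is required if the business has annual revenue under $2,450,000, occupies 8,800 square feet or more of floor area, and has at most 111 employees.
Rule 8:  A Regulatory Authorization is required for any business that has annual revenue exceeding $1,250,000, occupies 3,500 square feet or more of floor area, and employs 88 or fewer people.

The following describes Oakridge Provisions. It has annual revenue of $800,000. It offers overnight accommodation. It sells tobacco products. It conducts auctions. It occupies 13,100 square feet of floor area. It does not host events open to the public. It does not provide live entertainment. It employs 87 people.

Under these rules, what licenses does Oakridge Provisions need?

Rule 1: employees 87 ≤ 98; floor area 13,100 square feet ≤ 16,600 square feet → Large Employer Certificate not required.
Rule 2: does not host events open to the public → Standard Permit not required.
Rule 3: revenue $800,000 ≤ $1,100,000; employees 87 < 117 → High-Revenue Registration not required.
Rule 4: conducts auctions; does not provide live entertainment; floor area 13,100 square feet ≤ 15,800 square feet → Auctioneer Registration not required.
Rule 5: offers overnight accommodation; revenue $800,000 < $1,250,000; employees 87 ≤ 91 → Compliance Authorization required.
Rule 6: conducts auctions → Commercial Authorization required.
Rule 7: revenue $800,000 < $2,450,000; floor area 13,100 square feet ≥ 8,800 square feet; employees 87 ≤ 111 → Small Business Registration required.
Rule 8: revenue $800,000 ≤ $1,250,000; floor area 13,100 square feet ≥ 3,500 square feet; employees 87 ≤ 88 → Regulatory Authorization not required.

Commercial Authorization, Compliance Authorization, Small Business Registration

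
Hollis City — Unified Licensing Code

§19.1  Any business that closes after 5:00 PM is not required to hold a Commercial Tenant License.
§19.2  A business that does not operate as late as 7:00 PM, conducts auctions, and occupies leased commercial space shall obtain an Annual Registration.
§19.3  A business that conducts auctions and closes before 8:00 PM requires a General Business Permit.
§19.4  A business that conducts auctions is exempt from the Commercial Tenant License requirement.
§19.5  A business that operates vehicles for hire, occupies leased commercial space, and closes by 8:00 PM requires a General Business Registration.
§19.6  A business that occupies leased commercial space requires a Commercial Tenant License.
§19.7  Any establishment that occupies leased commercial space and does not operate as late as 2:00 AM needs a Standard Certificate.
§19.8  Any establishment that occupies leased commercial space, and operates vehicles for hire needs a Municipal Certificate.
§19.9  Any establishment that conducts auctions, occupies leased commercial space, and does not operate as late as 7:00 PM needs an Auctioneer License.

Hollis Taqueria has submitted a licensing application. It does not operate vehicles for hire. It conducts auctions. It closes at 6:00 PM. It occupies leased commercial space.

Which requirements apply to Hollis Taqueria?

Annual Registration, Auctioneer License, General Business Permit, Standard Certificate

§19.1 closes 6:00 PM, after 5:00 PM → exempt from Commercial Tenant License.
§19.2 closes 6:00 PM, at/before 7:00 PM; conducts auctions; occupies leased commercial space → Annual Registration required.
§19.3 conducts auctions; closes 6:00 PM, at/before 8:00 PM → General Business Permit required.
§19.4 conducts auctions → exempt from Commercial Tenant License.
§19.5 does not operate vehicles for hire; occupies leased commercial space; closes 6:00 PM, at/before 8:00 PM → General Business Registration not required.
§19.6 occupies leased commercial space → Commercial Tenant License required.
§19.7 occupies leased commercial space; closes 6:00 PM, at/before 2:00 AM → Standard Certificate required.
§19.8 occupies leased commercial space; does not operate vehicles for hire → Municipal Certificate not required.
§19.9 conducts auctions; occupies leased commercial space; closes 6:00 PM, at/before 7:00 PM → Auctioneer License required.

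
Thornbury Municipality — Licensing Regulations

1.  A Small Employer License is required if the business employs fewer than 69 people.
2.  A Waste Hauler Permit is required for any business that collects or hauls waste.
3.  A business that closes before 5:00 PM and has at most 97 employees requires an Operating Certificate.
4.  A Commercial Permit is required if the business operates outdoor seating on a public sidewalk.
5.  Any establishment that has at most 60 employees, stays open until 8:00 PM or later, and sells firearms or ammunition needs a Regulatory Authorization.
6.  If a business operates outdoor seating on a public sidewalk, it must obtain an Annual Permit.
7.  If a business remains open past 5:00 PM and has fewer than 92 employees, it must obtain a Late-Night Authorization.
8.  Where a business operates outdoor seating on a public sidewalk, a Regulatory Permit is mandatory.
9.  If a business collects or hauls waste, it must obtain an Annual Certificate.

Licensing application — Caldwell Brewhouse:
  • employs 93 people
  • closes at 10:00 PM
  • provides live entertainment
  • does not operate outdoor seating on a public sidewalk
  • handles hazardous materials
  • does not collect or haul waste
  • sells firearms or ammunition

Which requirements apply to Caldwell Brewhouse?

None

1. employees 93 ≥ 69 → Small Employer License not required.
2. does not collect or haul waste → Waste Hauler Permit not required.
3. closes 10:00 PM, after 5:00 PM; employees 93 ≤ 97 → Operating Certificate not required.
4. does not operate outdoor seating on a public sidewalk → Commercial Permit not required.
5. employees 93 > 60; closes 10:00 PM, after 8:00 PM; sells firearms or ammunition → Regulatory Authorization not required.
6. does not operate outdoor seating on a public sidewalk → Annual Permit not required.
7. closes 10:00 PM, after 5:00 PM; employees 93 ≥ 92 → Late-Night Authorization not required.
8. does not operate outdoor seating on a public sidewalk → Regulatory Permit not required.
9. does not collect or haul waste → Annual Certificate not required.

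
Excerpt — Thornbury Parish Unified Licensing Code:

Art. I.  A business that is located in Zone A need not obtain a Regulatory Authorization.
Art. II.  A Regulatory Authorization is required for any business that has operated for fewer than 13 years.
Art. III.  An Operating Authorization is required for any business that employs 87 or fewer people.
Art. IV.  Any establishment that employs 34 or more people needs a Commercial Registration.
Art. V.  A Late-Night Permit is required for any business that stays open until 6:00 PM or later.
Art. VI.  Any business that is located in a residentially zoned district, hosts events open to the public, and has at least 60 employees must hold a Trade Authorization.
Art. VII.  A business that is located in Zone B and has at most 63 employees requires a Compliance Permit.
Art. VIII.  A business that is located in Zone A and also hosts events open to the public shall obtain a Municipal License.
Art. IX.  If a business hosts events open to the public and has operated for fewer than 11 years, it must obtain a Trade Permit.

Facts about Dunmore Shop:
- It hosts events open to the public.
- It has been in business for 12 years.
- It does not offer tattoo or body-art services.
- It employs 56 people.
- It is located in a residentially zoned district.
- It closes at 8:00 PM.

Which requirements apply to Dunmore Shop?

Commercial Registration, Late-Night Permit, Operating Authorization, Regulatory Authorization

Art. I. is located in a residentially zoned district (not: is located in Zone A) → Regulatory Authorization exemption does not apply.
Art. II. years in business 12 < 13 → Regulatory Authorization required.
Art. III. employees 56 ≤ 87 → Operating Authorization required.
Art. IV. employees 56 ≥ 34 → Commercial Registration required.
Art. V. closes 8:00 PM, after 6:00 PM → Late-Night Permit required.
Art. VI. is located in a residentially zoned district; hosts events open to the public; employees 56 < 60 → Trade Authorization not required.
Art. VII. is located in a residentially zoned district (not: is located in Zone B); employees 56 ≤ 63 → Compliance Permit not required.
Art. VIII. is located in a residentially zoned district (not: is located in Zone A); hosts events open to the public → Municipal License not required.
Art. IX. hosts events open to the public; years in business 12 ≥ 11 → Trade Permit not required.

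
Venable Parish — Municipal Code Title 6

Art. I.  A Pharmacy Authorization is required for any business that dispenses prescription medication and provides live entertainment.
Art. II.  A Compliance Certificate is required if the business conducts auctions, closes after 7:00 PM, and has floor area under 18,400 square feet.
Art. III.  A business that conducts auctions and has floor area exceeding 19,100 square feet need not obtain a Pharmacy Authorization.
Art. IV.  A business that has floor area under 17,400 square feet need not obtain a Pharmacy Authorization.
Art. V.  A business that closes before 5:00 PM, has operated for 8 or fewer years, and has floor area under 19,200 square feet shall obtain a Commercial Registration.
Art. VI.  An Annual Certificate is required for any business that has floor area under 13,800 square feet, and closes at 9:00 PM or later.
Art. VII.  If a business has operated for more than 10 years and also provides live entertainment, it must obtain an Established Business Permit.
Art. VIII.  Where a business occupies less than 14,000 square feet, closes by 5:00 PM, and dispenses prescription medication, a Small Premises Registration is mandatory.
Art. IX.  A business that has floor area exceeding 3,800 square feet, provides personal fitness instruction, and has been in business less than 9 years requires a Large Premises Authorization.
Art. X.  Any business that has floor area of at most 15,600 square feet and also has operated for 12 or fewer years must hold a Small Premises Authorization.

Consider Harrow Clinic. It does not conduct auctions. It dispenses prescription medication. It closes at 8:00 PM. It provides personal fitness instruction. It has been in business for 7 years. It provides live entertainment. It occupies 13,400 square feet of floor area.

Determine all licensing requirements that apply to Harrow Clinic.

Large Premises Authorization, Small Premises Authorization

Art. I. dispenses prescription medication; provides live entertainment → Pharmacy Authorization required.
Art. II. does not conduct auctions; closes 8:00 PM, after 7:00 PM; floor area 13,400 square feet < 18,400 square feet → Compliance Certificate not required.
Art. III. does not conduct auctions; floor area 13,400 square feet ≤ 19,100 square feet → Pharmacy Authorization exemption does not apply.
Art. IV. floor area 13,400 square feet < 17,400 square feet → exempt from Pharmacy Authorization.
Art. V. closes 8:00 PM, after 5:00 PM; years in business 7 ≤ 8; floor area 13,400 square feet < 19,200 square feet → Commercial Registration not required.
Art. VI. floor area 13,400 square feet < 13,800 square feet; closes 8:00 PM, at/before 9:00 PM → Annual Certificate not required.
Art. VII. years in business 7 ≤ 10; provides live entertainment → Established Business Permit not required.
Art. VIII. floor area 13,400 square feet < 14,000 square feet; closes 8:00 PM, after 5:00 PM; dispenses prescription medication → Small Premises Registration not required.
Art. IX. floor area 13,400 square feet > 3,800 square feet; provides personal fitness instruction; years in business 7 < 9 → Large Premises Authorization required.
Art. X. floor area 13,400 square feet ≤ 15,600 square feet; years in business 7 ≤ 12 → Small Premises Authorization required.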